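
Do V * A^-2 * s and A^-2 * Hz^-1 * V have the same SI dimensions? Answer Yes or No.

Yes

Left side:
  V = W/A (potential = power per current),
      = kg·m²·s⁻³·A⁻¹.
  Combining: V·A⁻²·s = (kg·m²·s⁻³·A⁻¹) · A⁻² · s = kg·m²·s⁻²·A⁻³.
Right side:
  Hz = s⁻¹.
  So Hz⁻¹ = s.
  V = kg·m²·s⁻³·A⁻¹.
  Combining: A⁻²·Hz⁻¹·V = A⁻² · s · (kg·m²·s⁻³·A⁻¹) = kg·m²·s⁻²·A⁻³.
Both reduce to kg·m²·s⁻²·A⁻³.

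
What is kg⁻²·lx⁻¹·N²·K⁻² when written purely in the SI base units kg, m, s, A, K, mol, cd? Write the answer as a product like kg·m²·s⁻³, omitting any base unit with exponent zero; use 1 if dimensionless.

lx = lm/m² (illuminance = luminous flux per area),
    = m⁻²·cd.
So lx⁻¹ = m²·cd⁻¹.
N = kg·m/s² = kg·m·s⁻² (force = mass × acceleration).
So N² = kg²·m²·s⁻⁴.
Combining: kg⁻²·lx⁻¹·N²·K⁻² = kg⁻² · (m²·cd⁻¹) · (kg²·m²·s⁻⁴) · K⁻² = m⁴·s⁻⁴·K⁻²·cd⁻¹.

m⁴·s⁻⁴·K⁻²·cd⁻¹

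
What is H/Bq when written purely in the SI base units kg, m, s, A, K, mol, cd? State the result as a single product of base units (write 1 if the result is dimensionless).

kg·m²·s⁻¹·A⁻²

H = kg·m²·s⁻²·A⁻².
Bq = s⁻¹.
So Bq⁻¹ = s.
Combining: H·Bq⁻¹ = (kg·m²·s⁻²·A⁻²) · s = kg·m²·s⁻¹·A⁻².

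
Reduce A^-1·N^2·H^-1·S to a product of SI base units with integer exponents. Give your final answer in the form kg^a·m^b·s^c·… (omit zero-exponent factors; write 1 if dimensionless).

N = kg·m/s² = kg·m·s⁻² (force = mass × acceleration).
So N² = kg²·m²·s⁻⁴.
H = Wb/A (inductance = flux per current),
    = kg·m²·s⁻²·A⁻².
So H⁻¹ = kg⁻¹·m⁻²·s²·A².
S = 1/Ω (conductance is reciprocal resistance),
    = kg⁻¹·m⁻²·s³·A².
Combining: A⁻¹·N²·H⁻¹·S = A⁻¹ · (kg²·m²·s⁻⁴) · (kg⁻¹·m⁻²·s²·A²) · (kg⁻¹·m⁻²·s³·A²) = m⁻²·s·A³.

m⁻²·s·A³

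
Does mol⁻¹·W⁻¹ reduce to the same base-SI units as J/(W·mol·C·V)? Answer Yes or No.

Left side:
  W = kg·m²·s⁻³.
  So W⁻¹ = kg⁻¹·m⁻²·s³.
  Combining: mol⁻¹·W⁻¹ = mol⁻¹ · (kg⁻¹·m⁻²·s³) = kg⁻¹·m⁻²·s³·mol⁻¹.
Right side:
  J = N·m (work = force × distance),
      = kg·m²·s⁻².
  W = J/s (power = energy per time),
      = kg·m²·s⁻³.
  So W⁻¹ = kg⁻¹·m⁻²·s³.
  C = A·s = s·A (charge = current × time).
  So C⁻¹ = s⁻¹·A⁻¹.
  V = W/A (potential = power per current),
      = kg·m²·s⁻³·A⁻¹.
  So V⁻¹ = kg⁻¹·m⁻²·s³·A.
  Combining: J·W⁻¹·mol⁻¹·C⁻¹·V⁻¹ = (kg·m²·s⁻²) · (kg⁻¹·m⁻²·s³) · mol⁻¹ · (s⁻¹·A⁻¹) · (kg⁻¹·m⁻²·s³·A) = kg⁻¹·m⁻²·s³·mol⁻¹.
Both reduce to kg⁻¹·m⁻²·s³·mol⁻¹.

Yes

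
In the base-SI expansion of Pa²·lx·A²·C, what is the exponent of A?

Pa = N/m² (pressure = force per area),
    = kg·m⁻¹·s⁻².
So Pa² = kg²·m⁻²·s⁻⁴.
lx = lm/m² (illuminance = luminous flux per area),
    = m⁻²·cd.
C = A·s = s·A (charge = current × time).
Combining: Pa²·lx·A²·C = (kg²·m⁻²·s⁻⁴) · (m⁻²·cd) · A² · (s·A) = kg²·m⁻⁴·s⁻³·A³·cd.
The exponent of A is 3.

3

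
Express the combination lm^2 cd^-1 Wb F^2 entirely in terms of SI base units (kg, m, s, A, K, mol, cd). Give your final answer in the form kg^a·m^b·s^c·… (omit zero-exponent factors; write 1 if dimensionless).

kg⁻¹·m⁻²·s⁶·A³·cd

lm = cd.
So lm² = cd².
Wb = kg·m²·s⁻²·A⁻¹.
F = kg⁻¹·m⁻²·s⁴·A².
So F² = kg⁻²·m⁻⁴·s⁸·A⁴.
Combining: lm²·cd⁻¹·Wb·F² = cd² · cd⁻¹ · (kg·m²·s⁻²·A⁻¹) · (kg⁻²·m⁻⁴·s⁸·A⁴) = kg⁻¹·m⁻²·s⁶·A³·cd.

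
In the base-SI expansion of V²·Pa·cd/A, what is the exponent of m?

V = W/A (potential = power per current),
    = kg·m²·s⁻³·A⁻¹.
So V² = kg²·m⁴·s⁻⁶·A⁻².
Pa = N/m² (pressure = force per area),
    = kg·m⁻¹·s⁻².
Combining: V²·A⁻¹·Pa·cd = (kg²·m⁴·s⁻⁶·A⁻²) · A⁻¹ · (kg·m⁻¹·s⁻²) · cd = kg³·m³·s⁻⁸·A⁻³·cd.
The exponent of m is 3.

3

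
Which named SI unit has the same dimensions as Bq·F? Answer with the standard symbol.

S

Bq = 1/s = s⁻¹ (activity is decays per second).
F = C/V (capacitance = charge per voltage),
    = A·s/(kg·m²·s⁻³·A⁻¹) (substituting C and V),
    = kg⁻¹·m⁻²·s⁴·A².
Combining: Bq·F = s⁻¹ · (kg⁻¹·m⁻²·s⁴·A²) = kg⁻¹·m⁻²·s³·A².
kg⁻¹·m⁻²·s³·A² is the base-SI form of the siemens.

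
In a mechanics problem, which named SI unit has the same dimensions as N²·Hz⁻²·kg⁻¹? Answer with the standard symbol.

N = kg·m/s² = kg·m·s⁻² (force = mass × acceleration).
So N² = kg²·m²·s⁻⁴.
Hz = 1/s = s⁻¹ (frequency is cycles per second).
So Hz⁻² = s².
Combining: N²·Hz⁻²·kg⁻¹ = (kg²·m²·s⁻⁴) · s² · kg⁻¹ = kg·m²·s⁻².
kg·m²·s⁻² is the base-SI form of the joule.

J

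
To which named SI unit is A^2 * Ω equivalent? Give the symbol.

Ω = V/A (resistance = voltage per current),
    = kg·m²·s⁻³·A⁻².
Combining: A²·Ω = A² · (kg·m²·s⁻³·A⁻²) = kg·m²·s⁻³.
kg·m²·s⁻³ is the base-SI form of the watt.

W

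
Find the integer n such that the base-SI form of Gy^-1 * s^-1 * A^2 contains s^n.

Gy = m²·s⁻².
So Gy⁻¹ = m⁻²·s².
Combining: Gy⁻¹·s⁻¹·A² = (m⁻²·s²) · s⁻¹ · A² = m⁻²·s·A².
The exponent of s is 1.

1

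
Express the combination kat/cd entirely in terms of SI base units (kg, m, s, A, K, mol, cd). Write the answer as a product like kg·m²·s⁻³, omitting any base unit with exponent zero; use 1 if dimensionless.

s⁻¹·mol·cd⁻¹

kat = mol/s = s⁻¹·mol (catalytic activity).
Combining: kat·cd⁻¹ = (s⁻¹·mol) · cd⁻¹ = s⁻¹·mol·cd⁻¹.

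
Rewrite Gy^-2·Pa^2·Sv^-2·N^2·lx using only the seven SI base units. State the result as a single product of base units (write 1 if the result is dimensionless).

kg⁴·m⁻¹⁰·cd

Gy = m²·s⁻².
So Gy⁻² = m⁻⁴·s⁴.
Pa = kg·m⁻¹·s⁻².
So Pa² = kg²·m⁻²·s⁻⁴.
Sv = m²·s⁻².
So Sv⁻² = m⁻⁴·s⁴.
N = kg·m·s⁻².
So N² = kg²·m²·s⁻⁴.
lx = m⁻²·cd.
Combining: Gy⁻²·Pa²·Sv⁻²·N²·lx = (m⁻⁴·s⁴) · (kg²·m⁻²·s⁻⁴) · (m⁻⁴·s⁴) · (kg²·m²·s⁻⁴) · (m⁻²·cd) = kg⁴·m⁻¹⁰·cd.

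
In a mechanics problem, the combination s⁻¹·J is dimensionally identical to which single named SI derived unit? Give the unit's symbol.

W

J = N·m (work = force × distance),
    = kg·m²·s⁻².
Combining: s⁻¹·J = s⁻¹ · (kg·m²·s⁻²) = kg·m²·s⁻³.
kg·m²·s⁻³ is the base-SI form of the watt.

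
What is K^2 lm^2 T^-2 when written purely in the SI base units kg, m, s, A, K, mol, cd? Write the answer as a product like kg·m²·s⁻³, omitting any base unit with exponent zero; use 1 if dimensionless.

kg⁻²·s⁴·A²·K²·cd²

lm = cd·sr = cd (luminous flux; sr is dimensionless).
So lm² = cd².
T = Wb/m² (flux density = flux per area),
    = kg·s⁻²·A⁻¹.
So T⁻² = kg⁻²·s⁴·A².
Combining: K²·lm²·T⁻² = K² · cd² · (kg⁻²·s⁴·A²) = kg⁻²·s⁴·A²·K²·cd².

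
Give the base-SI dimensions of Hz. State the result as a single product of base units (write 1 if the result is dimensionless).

s⁻¹

Hz = 1/s = s⁻¹ (frequency is cycles per second).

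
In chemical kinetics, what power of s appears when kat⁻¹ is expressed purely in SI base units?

1

kat = mol/s = s⁻¹·mol (catalytic activity).
So kat⁻¹ = s·mol⁻¹.
The exponent of s is 1.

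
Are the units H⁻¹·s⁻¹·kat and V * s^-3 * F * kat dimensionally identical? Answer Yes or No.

No

Left side:
  H = kg·m²·s⁻²·A⁻².
  So H⁻¹ = kg⁻¹·m⁻²·s²·A².
  kat = s⁻¹·mol.
  Combining: H⁻¹·s⁻¹·kat = (kg⁻¹·m⁻²·s²·A²) · s⁻¹ · (s⁻¹·mol) = kg⁻¹·m⁻²·A²·mol.
Right side:
  V = W/A (potential = power per current),
      = kg·m²·s⁻³·A⁻¹.
  F = C/V (capacitance = charge per voltage),
      = A·s/(kg·m²·s⁻³·A⁻¹) (substituting C and V),
      = kg⁻¹·m⁻²·s⁴·A².
  kat = mol/s = s⁻¹·mol (catalytic activity).
  Combining: V·s⁻³·F·kat = (kg·m²·s⁻³·A⁻¹) · s⁻³ · (kg⁻¹·m⁻²·s⁴·A²) · (s⁻¹·mol) = s⁻³·A·mol.
Left is kg⁻¹·m⁻²·A²·mol; right is s⁻³·A·mol — different.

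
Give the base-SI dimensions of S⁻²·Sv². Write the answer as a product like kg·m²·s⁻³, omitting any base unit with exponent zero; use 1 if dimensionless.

S = kg⁻¹·m⁻²·s³·A².
So S⁻² = kg²·m⁴·s⁻⁶·A⁻⁴.
Sv = m²·s⁻².
So Sv² = m⁴·s⁻⁴.
Combining: S⁻²·Sv² = (kg²·m⁴·s⁻⁶·A⁻⁴) · (m⁴·s⁻⁴) = kg²·m⁸·s⁻¹⁰·A⁻⁴.

kg²·m⁸·s⁻¹⁰·A⁻⁴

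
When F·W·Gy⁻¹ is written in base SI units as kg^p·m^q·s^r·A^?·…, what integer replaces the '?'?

F = C/V (capacitance = charge per voltage),
    = A·s/(kg·m²·s⁻³·A⁻¹) (substituting C and V),
    = kg⁻¹·m⁻²·s⁴·A².
W = J/s (power = energy per time),
    = kg·m²·s⁻³.
Gy = J/kg (absorbed dose = energy per mass),
    = m²·s⁻².
So Gy⁻¹ = m⁻²·s².
Combining: F·W·Gy⁻¹ = (kg⁻¹·m⁻²·s⁴·A²) · (kg·m²·s⁻³) · (m⁻²·s²) = m⁻²·s³·A².
The exponent of A is 2.

2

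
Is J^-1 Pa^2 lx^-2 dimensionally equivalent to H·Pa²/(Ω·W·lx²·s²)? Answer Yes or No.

Left side:
  J = N·m (work = force × distance),
      = kg·m²·s⁻².
  So J⁻¹ = kg⁻¹·m⁻²·s².
  Pa = N/m² (pressure = force per area),
      = kg·m⁻¹·s⁻².
  So Pa² = kg²·m⁻²·s⁻⁴.
  lx = lm/m² (illuminance = luminous flux per area),
      = m⁻²·cd.
  So lx⁻² = m⁴·cd⁻².
  Combining: J⁻¹·Pa²·lx⁻² = (kg⁻¹·m⁻²·s²) · (kg²·m⁻²·s⁻⁴) · (m⁴·cd⁻²) = kg·s⁻²·cd⁻².
Right side:
  H = kg·m²·s⁻²·A⁻².
  Ω = kg·m²·s⁻³·A⁻².
  So Ω⁻¹ = kg⁻¹·m⁻²·s³·A².
  W = kg·m²·s⁻³.
  So W⁻¹ = kg⁻¹·m⁻²·s³.
  lx = m⁻²·cd.
  So lx⁻² = m⁴·cd⁻².
  Pa = kg·m⁻¹·s⁻².
  So Pa² = kg²·m⁻²·s⁻⁴.
  Combining: H·Ω⁻¹·W⁻¹·lx⁻²·Pa²·s⁻² = (kg·m²·s⁻²·A⁻²) · (kg⁻¹·m⁻²·s³·A²) · (kg⁻¹·m⁻²·s³) · (m⁴·cd⁻²) · (kg²·m⁻²·s⁻⁴) · s⁻² = kg·s⁻²·cd⁻².
Both reduce to kg·s⁻²·cd⁻².

Yes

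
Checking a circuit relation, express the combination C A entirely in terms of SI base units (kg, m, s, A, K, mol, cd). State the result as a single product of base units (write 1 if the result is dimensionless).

s·A²

C = A·s = s·A (charge = current × time).
Combining: C·A = (s·A) · A = s·A².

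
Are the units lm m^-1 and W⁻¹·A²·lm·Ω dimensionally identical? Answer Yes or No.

Left side:
  lm = cd·sr = cd (luminous flux; sr is dimensionless).
  Combining: lm·m⁻¹ = cd · m⁻¹ = m⁻¹·cd.
Right side:
  W = J/s (power = energy per time),
      = kg·m²·s⁻³.
  So W⁻¹ = kg⁻¹·m⁻²·s³.
  lm = cd·sr = cd (luminous flux; sr is dimensionless).
  Ω = V/A (resistance = voltage per current),
      = kg·m²·s⁻³·A⁻².
  Combining: W⁻¹·A²·lm·Ω = (kg⁻¹·m⁻²·s³) · A² · cd · (kg·m²·s⁻³·A⁻²) = cd.
Left is m⁻¹·cd; right is cd — different.

No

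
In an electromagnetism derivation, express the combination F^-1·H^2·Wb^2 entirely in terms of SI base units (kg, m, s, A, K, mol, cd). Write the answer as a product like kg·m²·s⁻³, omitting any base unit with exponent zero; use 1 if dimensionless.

kg⁵·m¹⁰·s⁻¹²·A⁻⁸

F = kg⁻¹·m⁻²·s⁴·A².
So F⁻¹ = kg·m²·s⁻⁴·A⁻².
H = kg·m²·s⁻²·A⁻².
So H² = kg²·m⁴·s⁻⁴·A⁻⁴.
Wb = kg·m²·s⁻²·A⁻¹.
So Wb² = kg²·m⁴·s⁻⁴·A⁻².
Combining: F⁻¹·H²·Wb² = (kg·m²·s⁻⁴·A⁻²) · (kg²·m⁴·s⁻⁴·A⁻⁴) · (kg²·m⁴·s⁻⁴·A⁻²) = kg⁵·m¹⁰·s⁻¹²·A⁻⁸.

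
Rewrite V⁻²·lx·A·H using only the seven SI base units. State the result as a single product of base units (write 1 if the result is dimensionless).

kg⁻¹·m⁻⁴·s⁴·A·cd

V = W/A (potential = power per current),
    = kg·m²·s⁻³·A⁻¹.
So V⁻² = kg⁻²·m⁻⁴·s⁶·A².
lx = lm/m² (illuminance = luminous flux per area),
    = m⁻²·cd.
H = Wb/A (inductance = flux per current),
    = kg·m²·s⁻²·A⁻².
Combining: V⁻²·lx·A·H = (kg⁻²·m⁻⁴·s⁶·A²) · (m⁻²·cd) · A · (kg·m²·s⁻²·A⁻²) = kg⁻¹·m⁻⁴·s⁴·A·cd.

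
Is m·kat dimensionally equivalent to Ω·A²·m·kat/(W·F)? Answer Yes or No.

No

Left side:
  kat = s⁻¹·mol.
  Combining: m·kat = m · (s⁻¹·mol) = m·s⁻¹·mol.
Right side:
  Ω = V/A (resistance = voltage per current),
      = kg·m²·s⁻³·A⁻².
  W = J/s (power = energy per time),
      = kg·m²·s⁻³.
  So W⁻¹ = kg⁻¹·m⁻²·s³.
  kat = mol/s = s⁻¹·mol (catalytic activity).
  F = C/V (capacitance = charge per voltage),
      = A·s/(kg·m²·s⁻³·A⁻¹) (substituting C and V),
      = kg⁻¹·m⁻²·s⁴·A².
  So F⁻¹ = kg·m²·s⁻⁴·A⁻².
  Combining: Ω·A²·W⁻¹·m·kat·F⁻¹ = (kg·m²·s⁻³·A⁻²) · A² · (kg⁻¹·m⁻²·s³) · m · (s⁻¹·mol) · (kg·m²·s⁻⁴·A⁻²) = kg·m³·s⁻⁵·A⁻²·mol.
Left is m·s⁻¹·mol; right is kg·m³·s⁻⁵·A⁻²·mol — different.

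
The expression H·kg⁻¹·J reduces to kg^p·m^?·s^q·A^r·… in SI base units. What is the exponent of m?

4

H = Wb/A (inductance = flux per current),
    = kg·m²·s⁻²·A⁻².
J = N·m (work = force × distance),
    = kg·m²·s⁻².
Combining: H·kg⁻¹·J = (kg·m²·s⁻²·A⁻²) · kg⁻¹ · (kg·m²·s⁻²) = kg·m⁴·s⁻⁴·A⁻².
The exponent of m is 4.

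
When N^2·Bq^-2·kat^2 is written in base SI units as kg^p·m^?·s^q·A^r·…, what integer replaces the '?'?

N = kg·m/s² = kg·m·s⁻² (force = mass × acceleration).
So N² = kg²·m²·s⁻⁴.
Bq = 1/s = s⁻¹ (activity is decays per second).
So Bq⁻² = s².
kat = mol/s = s⁻¹·mol (catalytic activity).
So kat² = s⁻²·mol².
Combining: N²·Bq⁻²·kat² = (kg²·m²·s⁻⁴) · s² · (s⁻²·mol²) = kg²·m²·s⁻⁴·mol².
The exponent of m is 2.

2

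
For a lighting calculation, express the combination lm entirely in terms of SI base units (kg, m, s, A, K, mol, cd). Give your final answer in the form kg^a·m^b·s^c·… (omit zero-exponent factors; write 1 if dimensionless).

cd

lm = cd·sr = cd (luminous flux; sr is dimensionless).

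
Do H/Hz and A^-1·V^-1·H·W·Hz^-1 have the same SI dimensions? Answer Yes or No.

Yes

Left side:
  Hz = 1/s = s⁻¹ (frequency is cycles per second).
  So Hz⁻¹ = s.
  H = Wb/A (inductance = flux per current),
      = kg·m²·s⁻²·A⁻².
  Combining: Hz⁻¹·H = s · (kg·m²·s⁻²·A⁻²) = kg·m²·s⁻¹·A⁻².
Right side:
  V = W/A (potential = power per current),
      = kg·m²·s⁻³·A⁻¹.
  So V⁻¹ = kg⁻¹·m⁻²·s³·A.
  H = Wb/A (inductance = flux per current),
      = kg·m²·s⁻²·A⁻².
  W = J/s (power = energy per time),
      = kg·m²·s⁻³.
  Hz = 1/s = s⁻¹ (frequency is cycles per second).
  So Hz⁻¹ = s.
  Combining: A⁻¹·V⁻¹·H·W·Hz⁻¹ = A⁻¹ · (kg⁻¹·m⁻²·s³·A) · (kg·m²·s⁻²·A⁻²) · (kg·m²·s⁻³) · s = kg·m²·s⁻¹·A⁻².
Both reduce to kg·m²·s⁻¹·A⁻².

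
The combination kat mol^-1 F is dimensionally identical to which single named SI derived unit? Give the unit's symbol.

kat = s⁻¹·mol.
F = kg⁻¹·m⁻²·s⁴·A².
Combining: kat·mol⁻¹·F = (s⁻¹·mol) · mol⁻¹ · (kg⁻¹·m⁻²·s⁴·A²) = kg⁻¹·m⁻²·s³·A².
kg⁻¹·m⁻²·s³·A² is the base-SI form of the siemens.

S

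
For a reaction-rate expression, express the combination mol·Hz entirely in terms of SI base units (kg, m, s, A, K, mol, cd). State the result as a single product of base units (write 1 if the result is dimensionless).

Hz = s⁻¹.
Combining: mol·Hz = mol · s⁻¹ = s⁻¹·mol.

s⁻¹·mol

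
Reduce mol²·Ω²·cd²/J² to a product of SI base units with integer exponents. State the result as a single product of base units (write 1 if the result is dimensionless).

Ω = kg·m²·s⁻³·A⁻².
So Ω² = kg²·m⁴·s⁻⁶·A⁻⁴.
J = kg·m²·s⁻².
So J⁻² = kg⁻²·m⁻⁴·s⁴.
Combining: mol²·Ω²·cd²·J⁻² = mol² · (kg²·m⁴·s⁻⁶·A⁻⁴) · cd² · (kg⁻²·m⁻⁴·s⁴) = s⁻²·A⁻⁴·mol²·cd².

s⁻²·A⁻⁴·mol²·cd²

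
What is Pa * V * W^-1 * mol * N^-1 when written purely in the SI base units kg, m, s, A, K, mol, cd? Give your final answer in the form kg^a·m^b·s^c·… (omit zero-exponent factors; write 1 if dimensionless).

m⁻²·A⁻¹·mol

Pa = N/m² (pressure = force per area),
    = kg·m⁻¹·s⁻².
V = W/A (potential = power per current),
    = kg·m²·s⁻³·A⁻¹.
W = J/s (power = energy per time),
    = kg·m²·s⁻³.
So W⁻¹ = kg⁻¹·m⁻²·s³.
N = kg·m/s² = kg·m·s⁻² (force = mass × acceleration).
So N⁻¹ = kg⁻¹·m⁻¹·s².
Combining: Pa·V·W⁻¹·mol·N⁻¹ = (kg·m⁻¹·s⁻²) · (kg·m²·s⁻³·A⁻¹) · (kg⁻¹·m⁻²·s³) · mol · (kg⁻¹·m⁻¹·s²) = m⁻²·A⁻¹·mol.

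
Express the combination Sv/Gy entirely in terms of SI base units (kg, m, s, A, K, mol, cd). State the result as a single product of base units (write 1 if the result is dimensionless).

Gy = J/kg (absorbed dose = energy per mass),
    = m²·s⁻².
So Gy⁻¹ = m⁻²·s².
Sv = J/kg (equivalent dose = energy per mass),
    = m²·s⁻².
Combining: Gy⁻¹·Sv = (m⁻²·s²) · (m²·s⁻²) = 1.

1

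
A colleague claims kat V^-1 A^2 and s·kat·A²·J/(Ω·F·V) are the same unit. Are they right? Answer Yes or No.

No

Left side:
  kat = s⁻¹·mol.
  V = kg·m²·s⁻³·A⁻¹.
  So V⁻¹ = kg⁻¹·m⁻²·s³·A.
  Combining: kat·V⁻¹·A² = (s⁻¹·mol) · (kg⁻¹·m⁻²·s³·A) · A² = kg⁻¹·m⁻²·s²·A³·mol.
Right side:
  Ω = kg·m²·s⁻³·A⁻².
  So Ω⁻¹ = kg⁻¹·m⁻²·s³·A².
  F = kg⁻¹·m⁻²·s⁴·A².
  So F⁻¹ = kg·m²·s⁻⁴·A⁻².
  kat = s⁻¹·mol.
  J = kg·m²·s⁻².
  V = kg·m²·s⁻³·A⁻¹.
  So V⁻¹ = kg⁻¹·m⁻²·s³·A.
  Combining: s·Ω⁻¹·F⁻¹·kat·A²·J·V⁻¹ = s · (kg⁻¹·m⁻²·s³·A²) · (kg·m²·s⁻⁴·A⁻²) · (s⁻¹·mol) · A² · (kg·m²·s⁻²) · (kg⁻¹·m⁻²·s³·A) = A³·mol.
Left is kg⁻¹·m⁻²·s²·A³·mol; right is A³·mol — different.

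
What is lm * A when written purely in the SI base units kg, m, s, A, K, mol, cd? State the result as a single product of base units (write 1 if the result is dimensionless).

lm = cd·sr = cd (luminous flux; sr is dimensionless).
Combining: lm·A = cd · A = A·cd.

A·cd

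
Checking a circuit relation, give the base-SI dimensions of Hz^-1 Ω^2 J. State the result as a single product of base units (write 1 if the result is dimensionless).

kg³·m⁶·s⁻⁷·A⁻⁴

Hz = 1/s = s⁻¹ (frequency is cycles per second).
So Hz⁻¹ = s.
Ω = V/A (resistance = voltage per current),
    = kg·m²·s⁻³·A⁻².
So Ω² = kg²·m⁴·s⁻⁶·A⁻⁴.
J = N·m (work = force × distance),
    = kg·m²·s⁻².
Combining: Hz⁻¹·Ω²·J = s · (kg²·m⁴·s⁻⁶·A⁻⁴) · (kg·m²·s⁻²) = kg³·m⁶·s⁻⁷·A⁻⁴.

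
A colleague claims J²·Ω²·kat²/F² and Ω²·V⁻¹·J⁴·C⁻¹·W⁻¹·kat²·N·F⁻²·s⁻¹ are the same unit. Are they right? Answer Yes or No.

Left side:
  J = N·m (work = force × distance),
      = kg·m²·s⁻².
  So J² = kg²·m⁴·s⁻⁴.
  Ω = V/A (resistance = voltage per current),
      = kg·m²·s⁻³·A⁻².
  So Ω² = kg²·m⁴·s⁻⁶·A⁻⁴.
  F = C/V (capacitance = charge per voltage),
      = A·s/(kg·m²·s⁻³·A⁻¹) (substituting C and V),
      = kg⁻¹·m⁻²·s⁴·A².
  So F⁻² = kg²·m⁴·s⁻⁸·A⁻⁴.
  kat = mol/s = s⁻¹·mol (catalytic activity).
  So kat² = s⁻²·mol².
  Combining: J²·Ω²·F⁻²·kat² = (kg²·m⁴·s⁻⁴) · (kg²·m⁴·s⁻⁶·A⁻⁴) · (kg²·m⁴·s⁻⁸·A⁻⁴) · (s⁻²·mol²) = kg⁶·m¹²·s⁻²⁰·A⁻⁸·mol².
Right side:
  Ω = kg·m²·s⁻³·A⁻².
  So Ω² = kg²·m⁴·s⁻⁶·A⁻⁴.
  V = kg·m²·s⁻³·A⁻¹.
  So V⁻¹ = kg⁻¹·m⁻²·s³·A.
  J = kg·m²·s⁻².
  So J⁴ = kg⁴·m⁸·s⁻⁸.
  C = s·A.
  So C⁻¹ = s⁻¹·A⁻¹.
  W = kg·m²·s⁻³.
  So W⁻¹ = kg⁻¹·m⁻²·s³.
  kat = s⁻¹·mol.
  So kat² = s⁻²·mol².
  N = kg·m·s⁻².
  F = kg⁻¹·m⁻²·s⁴·A².
  So F⁻² = kg²·m⁴·s⁻⁸·A⁻⁴.
  Combining: Ω²·V⁻¹·J⁴·C⁻¹·W⁻¹·kat²·N·F⁻²·s⁻¹ = (kg²·m⁴·s⁻⁶·A⁻⁴) · (kg⁻¹·m⁻²·s³·A) · (kg⁴·m⁸·s⁻⁸) · (s⁻¹·A⁻¹) · (kg⁻¹·m⁻²·s³) · (s⁻²·mol²) · (kg·m·s⁻²) · (kg²·m⁴·s⁻⁸·A⁻⁴) · s⁻¹ = kg⁷·m¹³·s⁻²²·A⁻⁸·mol².
Left is kg⁶·m¹²·s⁻²⁰·A⁻⁸·mol²; right is kg⁷·m¹³·s⁻²²·A⁻⁸·mol² — different.

No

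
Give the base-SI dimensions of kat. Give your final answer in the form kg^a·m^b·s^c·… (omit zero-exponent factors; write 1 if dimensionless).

s⁻¹·mol

kat = s⁻¹·mol.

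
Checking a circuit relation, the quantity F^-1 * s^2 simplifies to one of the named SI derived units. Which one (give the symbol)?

F = C/V (capacitance = charge per voltage),
    = A·s/(kg·m²·s⁻³·A⁻¹) (substituting C and V),
    = kg⁻¹·m⁻²·s⁴·A².
So F⁻¹ = kg·m²·s⁻⁴·A⁻².
Combining: F⁻¹·s² = (kg·m²·s⁻⁴·A⁻²) · s² = kg·m²·s⁻²·A⁻².
kg·m²·s⁻²·A⁻² is the base-SI form of the henry.

H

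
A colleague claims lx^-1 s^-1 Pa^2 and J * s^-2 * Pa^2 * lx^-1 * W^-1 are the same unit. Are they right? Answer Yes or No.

Yes

Left side:
  lx = lm/m² (illuminance = luminous flux per area),
      = m⁻²·cd.
  So lx⁻¹ = m²·cd⁻¹.
  Pa = N/m² (pressure = force per area),
      = kg·m⁻¹·s⁻².
  So Pa² = kg²·m⁻²·s⁻⁴.
  Combining: lx⁻¹·s⁻¹·Pa² = (m²·cd⁻¹) · s⁻¹ · (kg²·m⁻²·s⁻⁴) = kg²·s⁻⁵·cd⁻¹.
Right side:
  J = N·m (work = force × distance),
      = kg·m²·s⁻².
  Pa = N/m² (pressure = force per area),
      = kg·m⁻¹·s⁻².
  So Pa² = kg²·m⁻²·s⁻⁴.
  lx = lm/m² (illuminance = luminous flux per area),
      = m⁻²·cd.
  So lx⁻¹ = m²·cd⁻¹.
  W = J/s (power = energy per time),
      = kg·m²·s⁻³.
  So W⁻¹ = kg⁻¹·m⁻²·s³.
  Combining: J·s⁻²·Pa²·lx⁻¹·W⁻¹ = (kg·m²·s⁻²) · s⁻² · (kg²·m⁻²·s⁻⁴) · (m²·cd⁻¹) · (kg⁻¹·m⁻²·s³) = kg²·s⁻⁵·cd⁻¹.
Both reduce to kg²·s⁻⁵·cd⁻¹.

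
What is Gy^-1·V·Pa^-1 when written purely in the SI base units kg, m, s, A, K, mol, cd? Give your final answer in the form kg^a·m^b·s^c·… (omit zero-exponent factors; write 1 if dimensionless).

Gy = J/kg (absorbed dose = energy per mass),
    = m²·s⁻².
So Gy⁻¹ = m⁻²·s².
V = W/A (potential = power per current),
    = kg·m²·s⁻³·A⁻¹.
Pa = N/m² (pressure = force per area),
    = kg·m⁻¹·s⁻².
So Pa⁻¹ = kg⁻¹·m·s².
Combining: Gy⁻¹·V·Pa⁻¹ = (m⁻²·s²) · (kg·m²·s⁻³·A⁻¹) · (kg⁻¹·m·s²) = m·s·A⁻¹.

m·s·A⁻¹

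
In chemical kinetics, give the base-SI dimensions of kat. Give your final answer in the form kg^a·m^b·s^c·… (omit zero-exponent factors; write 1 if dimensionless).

s⁻¹·mol

kat = mol/s = s⁻¹·mol (catalytic activity).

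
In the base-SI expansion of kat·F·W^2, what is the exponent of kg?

kat = s⁻¹·mol.
F = kg⁻¹·m⁻²·s⁴·A².
W = kg·m²·s⁻³.
So W² = kg²·m⁴·s⁻⁶.
Combining: kat·F·W² = (s⁻¹·mol) · (kg⁻¹·m⁻²·s⁴·A²) · (kg²·m⁴·s⁻⁶) = kg·m²·s⁻³·A²·mol.
The exponent of kg is 1.

1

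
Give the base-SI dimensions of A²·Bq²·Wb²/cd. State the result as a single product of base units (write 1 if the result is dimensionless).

kg²·m⁴·s⁻⁶·cd⁻¹

Bq = 1/s = s⁻¹ (activity is decays per second).
So Bq² = s⁻².
Wb = V·s (flux: a volt is a weber per second),
    = kg·m²·s⁻²·A⁻¹.
So Wb² = kg²·m⁴·s⁻⁴·A⁻².
Combining: A²·Bq²·Wb²·cd⁻¹ = A² · s⁻² · (kg²·m⁴·s⁻⁴·A⁻²) · cd⁻¹ = kg²·m⁴·s⁻⁶·cd⁻¹.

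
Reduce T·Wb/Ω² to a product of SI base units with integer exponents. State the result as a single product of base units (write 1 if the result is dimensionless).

T = Wb/m² (flux density = flux per area),
    = kg·s⁻²·A⁻¹.
Ω = V/A (resistance = voltage per current),
    = kg·m²·s⁻³·A⁻².
So Ω⁻² = kg⁻²·m⁻⁴·s⁶·A⁴.
Wb = V·s (flux: a volt is a weber per second),
    = kg·m²·s⁻²·A⁻¹.
Combining: T·Ω⁻²·Wb = (kg·s⁻²·A⁻¹) · (kg⁻²·m⁻⁴·s⁶·A⁴) · (kg·m²·s⁻²·A⁻¹) = m⁻²·s²·A².

m⁻²·s²·A²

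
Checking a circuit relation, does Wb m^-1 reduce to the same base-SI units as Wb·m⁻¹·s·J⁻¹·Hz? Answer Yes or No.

No

Left side:
  Wb = kg·m²·s⁻²·A⁻¹.
  Combining: Wb·m⁻¹ = (kg·m²·s⁻²·A⁻¹) · m⁻¹ = kg·m·s⁻²·A⁻¹.
Right side:
  Wb = V·s (flux: a volt is a weber per second),
      = kg·m²·s⁻²·A⁻¹.
  J = N·m (work = force × distance),
      = kg·m²·s⁻².
  So J⁻¹ = kg⁻¹·m⁻²·s².
  Hz = 1/s = s⁻¹ (frequency is cycles per second).
  Combining: Wb·m⁻¹·s·J⁻¹·Hz = (kg·m²·s⁻²·A⁻¹) · m⁻¹ · s · (kg⁻¹·m⁻²·s²) · s⁻¹ = m⁻¹·A⁻¹.
Left is kg·m·s⁻²·A⁻¹; right is m⁻¹·A⁻¹ — different.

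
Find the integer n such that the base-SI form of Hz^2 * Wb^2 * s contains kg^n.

Hz = s⁻¹.
So Hz² = s⁻².
Wb = kg·m²·s⁻²·A⁻¹.
So Wb² = kg²·m⁴·s⁻⁴·A⁻².
Combining: Hz²·Wb²·s = s⁻² · (kg²·m⁴·s⁻⁴·A⁻²) · s = kg²·m⁴·s⁻⁵·A⁻².
The exponent of kg is 2.

2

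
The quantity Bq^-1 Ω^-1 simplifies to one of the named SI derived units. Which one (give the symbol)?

Bq = s⁻¹.
So Bq⁻¹ = s.
Ω = kg·m²·s⁻³·A⁻².
So Ω⁻¹ = kg⁻¹·m⁻²·s³·A².
Combining: Bq⁻¹·Ω⁻¹ = s · (kg⁻¹·m⁻²·s³·A²) = kg⁻¹·m⁻²·s⁴·A².
kg⁻¹·m⁻²·s⁴·A² is the base-SI form of the farad.

F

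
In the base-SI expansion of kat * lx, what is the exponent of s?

kat = s⁻¹·mol.
lx = m⁻²·cd.
Combining: kat·lx = (s⁻¹·mol) · (m⁻²·cd) = m⁻²·s⁻¹·mol·cd.
The exponent of s is -1.

-1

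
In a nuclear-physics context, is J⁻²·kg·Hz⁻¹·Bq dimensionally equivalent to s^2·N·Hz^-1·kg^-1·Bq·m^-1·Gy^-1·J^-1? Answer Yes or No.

Left side:
  J = kg·m²·s⁻².
  So J⁻² = kg⁻²·m⁻⁴·s⁴.
  Hz = s⁻¹.
  So Hz⁻¹ = s.
  Bq = s⁻¹.
  Combining: J⁻²·kg·Hz⁻¹·Bq = (kg⁻²·m⁻⁴·s⁴) · kg · s · s⁻¹ = kg⁻¹·m⁻⁴·s⁴.
Right side:
  N = kg·m/s² = kg·m·s⁻² (force = mass × acceleration).
  Hz = 1/s = s⁻¹ (frequency is cycles per second).
  So Hz⁻¹ = s.
  Bq = 1/s = s⁻¹ (activity is decays per second).
  Gy = J/kg (absorbed dose = energy per mass),
      = m²·s⁻².
  So Gy⁻¹ = m⁻²·s².
  J = N·m (work = force × distance),
      = kg·m²·s⁻².
  So J⁻¹ = kg⁻¹·m⁻²·s².
  Combining: s²·N·Hz⁻¹·kg⁻¹·Bq·m⁻¹·Gy⁻¹·J⁻¹ = s² · (kg·m·s⁻²) · s · kg⁻¹ · s⁻¹ · m⁻¹ · (m⁻²·s²) · (kg⁻¹·m⁻²·s²) = kg⁻¹·m⁻⁴·s⁴.
Both reduce to kg⁻¹·m⁻⁴·s⁴.

Yes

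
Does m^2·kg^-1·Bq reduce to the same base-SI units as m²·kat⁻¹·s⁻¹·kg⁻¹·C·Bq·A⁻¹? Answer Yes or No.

Left side:
  Bq = 1/s = s⁻¹ (activity is decays per second).
  Combining: m²·kg⁻¹·Bq = m² · kg⁻¹ · s⁻¹ = kg⁻¹·m²·s⁻¹.
Right side:
  kat = mol/s = s⁻¹·mol (catalytic activity).
  So kat⁻¹ = s·mol⁻¹.
  C = A·s = s·A (charge = current × time).
  Bq = 1/s = s⁻¹ (activity is decays per second).
  Combining: m²·kat⁻¹·s⁻¹·kg⁻¹·C·Bq·A⁻¹ = m² · (s·mol⁻¹) · s⁻¹ · kg⁻¹ · (s·A) · s⁻¹ · A⁻¹ = kg⁻¹·m²·mol⁻¹.
Left is kg⁻¹·m²·s⁻¹; right is kg⁻¹·m²·mol⁻¹ — different.

No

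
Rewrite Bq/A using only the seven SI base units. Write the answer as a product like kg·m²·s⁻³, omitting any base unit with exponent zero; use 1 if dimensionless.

s⁻¹·A⁻¹

Bq = 1/s = s⁻¹ (activity is decays per second).
Combining: Bq·A⁻¹ = s⁻¹ · A⁻¹ = s⁻¹·A⁻¹.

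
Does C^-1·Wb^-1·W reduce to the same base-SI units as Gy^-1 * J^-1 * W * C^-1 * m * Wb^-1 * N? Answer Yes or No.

No

Left side:
  C = A·s = s·A (charge = current × time).
  So C⁻¹ = s⁻¹·A⁻¹.
  Wb = V·s (flux: a volt is a weber per second),
      = kg·m²·s⁻²·A⁻¹.
  So Wb⁻¹ = kg⁻¹·m⁻²·s²·A.
  W = J/s (power = energy per time),
      = kg·m²·s⁻³.
  Combining: C⁻¹·Wb⁻¹·W = (s⁻¹·A⁻¹) · (kg⁻¹·m⁻²·s²·A) · (kg·m²·s⁻³) = s⁻².
Right side:
  Gy = m²·s⁻².
  So Gy⁻¹ = m⁻²·s².
  J = kg·m²·s⁻².
  So J⁻¹ = kg⁻¹·m⁻²·s².
  W = kg·m²·s⁻³.
  C = s·A.
  So C⁻¹ = s⁻¹·A⁻¹.
  Wb = kg·m²·s⁻²·A⁻¹.
  So Wb⁻¹ = kg⁻¹·m⁻²·s²·A.
  N = kg·m·s⁻².
  Combining: Gy⁻¹·J⁻¹·W·C⁻¹·m·Wb⁻¹·N = (m⁻²·s²) · (kg⁻¹·m⁻²·s²) · (kg·m²·s⁻³) · (s⁻¹·A⁻¹) · m · (kg⁻¹·m⁻²·s²·A) · (kg·m·s⁻²) = m⁻².
Left is s⁻²; right is m⁻² — different.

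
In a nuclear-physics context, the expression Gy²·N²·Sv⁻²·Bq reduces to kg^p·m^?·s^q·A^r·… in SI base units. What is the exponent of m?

2

Gy = J/kg (absorbed dose = energy per mass),
    = m²·s⁻².
So Gy² = m⁴·s⁻⁴.
N = kg·m/s² = kg·m·s⁻² (force = mass × acceleration).
So N² = kg²·m²·s⁻⁴.
Sv = J/kg (equivalent dose = energy per mass),
    = m²·s⁻².
So Sv⁻² = m⁻⁴·s⁴.
Bq = 1/s = s⁻¹ (activity is decays per second).
Combining: Gy²·N²·Sv⁻²·Bq = (m⁴·s⁻⁴) · (kg²·m²·s⁻⁴) · (m⁻⁴·s⁴) · s⁻¹ = kg²·m²·s⁻⁵.
The exponent of m is 2.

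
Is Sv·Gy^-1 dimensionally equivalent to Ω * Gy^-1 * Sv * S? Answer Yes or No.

Left side:
  Sv = J/kg (equivalent dose = energy per mass),
      = m²·s⁻².
  Gy = J/kg (absorbed dose = energy per mass),
      = m²·s⁻².
  So Gy⁻¹ = m⁻²·s².
  Combining: Sv·Gy⁻¹ = (m²·s⁻²) · (m⁻²·s²) = 1.
Right side:
  Ω = V/A (resistance = voltage per current),
      = kg·m²·s⁻³·A⁻².
  Gy = J/kg (absorbed dose = energy per mass),
      = m²·s⁻².
  So Gy⁻¹ = m⁻²·s².
  Sv = J/kg (equivalent dose = energy per mass),
      = m²·s⁻².
  S = 1/Ω (conductance is reciprocal resistance),
      = kg⁻¹·m⁻²·s³·A².
  Combining: Ω·Gy⁻¹·Sv·S = (kg·m²·s⁻³·A⁻²) · (m⁻²·s²) · (m²·s⁻²) · (kg⁻¹·m⁻²·s³·A²) = 1.
Both reduce to 1.

Yes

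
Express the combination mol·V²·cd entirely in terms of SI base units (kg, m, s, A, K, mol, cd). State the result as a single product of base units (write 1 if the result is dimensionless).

V = W/A (potential = power per current),
    = kg·m²·s⁻³·A⁻¹.
So V² = kg²·m⁴·s⁻⁶·A⁻².
Combining: mol·V²·cd = mol · (kg²·m⁴·s⁻⁶·A⁻²) · cd = kg²·m⁴·s⁻⁶·A⁻²·mol·cd.

kg²·m⁴·s⁻⁶·A⁻²·mol·cd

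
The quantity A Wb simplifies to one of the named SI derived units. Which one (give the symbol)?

Wb = V·s (flux: a volt is a weber per second),
    = kg·m²·s⁻²·A⁻¹.
Combining: A·Wb = A · (kg·m²·s⁻²·A⁻¹) = kg·m²·s⁻².
kg·m²·s⁻² is the base-SI form of the joule.

J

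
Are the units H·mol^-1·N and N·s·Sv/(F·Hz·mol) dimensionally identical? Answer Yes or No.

No

Left side:
  H = Wb/A (inductance = flux per current),
      = kg·m²·s⁻²·A⁻².
  N = kg·m/s² = kg·m·s⁻² (force = mass × acceleration).
  Combining: H·mol⁻¹·N = (kg·m²·s⁻²·A⁻²) · mol⁻¹ · (kg·m·s⁻²) = kg²·m³·s⁻⁴·A⁻²·mol⁻¹.
Right side:
  N = kg·m/s² = kg·m·s⁻² (force = mass × acceleration).
  Sv = J/kg (equivalent dose = energy per mass),
      = m²·s⁻².
  F = C/V (capacitance = charge per voltage),
      = A·s/(kg·m²·s⁻³·A⁻¹) (substituting C and V),
      = kg⁻¹·m⁻²·s⁴·A².
  So F⁻¹ = kg·m²·s⁻⁴·A⁻².
  Hz = 1/s = s⁻¹ (frequency is cycles per second).
  So Hz⁻¹ = s.
  Combining: N·s·Sv·F⁻¹·Hz⁻¹·mol⁻¹ = (kg·m·s⁻²) · s · (m²·s⁻²) · (kg·m²·s⁻⁴·A⁻²) · s · mol⁻¹ = kg²·m⁵·s⁻⁶·A⁻²·mol⁻¹.
Left is kg²·m³·s⁻⁴·A⁻²·mol⁻¹; right is kg²·m⁵·s⁻⁶·A⁻²·mol⁻¹ — different.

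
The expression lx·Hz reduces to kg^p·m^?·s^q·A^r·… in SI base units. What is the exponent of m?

-2

lx = lm/m² (illuminance = luminous flux per area),
    = m⁻²·cd.
Hz = 1/s = s⁻¹ (frequency is cycles per second).
Combining: lx·Hz = (m⁻²·cd) · s⁻¹ = m⁻²·s⁻¹·cd.
The exponent of m is -2.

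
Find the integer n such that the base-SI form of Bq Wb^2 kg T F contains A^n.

-1

Bq = s⁻¹.
Wb = kg·m²·s⁻²·A⁻¹.
So Wb² = kg²·m⁴·s⁻⁴·A⁻².
T = kg·s⁻²·A⁻¹.
F = kg⁻¹·m⁻²·s⁴·A².
Combining: Bq·Wb²·kg·T·F = s⁻¹ · (kg²·m⁴·s⁻⁴·A⁻²) · kg · (kg·s⁻²·A⁻¹) · (kg⁻¹·m⁻²·s⁴·A²) = kg³·m²·s⁻³·A⁻¹.
The exponent of A is -1.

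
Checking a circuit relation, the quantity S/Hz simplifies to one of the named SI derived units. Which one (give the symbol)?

Hz = s⁻¹.
So Hz⁻¹ = s.
S = kg⁻¹·m⁻²·s³·A².
Combining: Hz⁻¹·S = s · (kg⁻¹·m⁻²·s³·A²) = kg⁻¹·m⁻²·s⁴·A².
kg⁻¹·m⁻²·s⁴·A² is the base-SI form of the farad.

F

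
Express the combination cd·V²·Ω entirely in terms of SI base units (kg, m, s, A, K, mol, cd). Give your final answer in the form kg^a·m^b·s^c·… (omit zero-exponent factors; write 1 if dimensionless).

kg³·m⁶·s⁻⁹·A⁻⁴·cd

V = W/A (potential = power per current),
    = kg·m²·s⁻³·A⁻¹.
So V² = kg²·m⁴·s⁻⁶·A⁻².
Ω = V/A (resistance = voltage per current),
    = kg·m²·s⁻³·A⁻².
Combining: cd·V²·Ω = cd · (kg²·m⁴·s⁻⁶·A⁻²) · (kg·m²·s⁻³·A⁻²) = kg³·m⁶·s⁻⁹·A⁻⁴·cd.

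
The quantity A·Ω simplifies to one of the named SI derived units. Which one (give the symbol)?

V

Ω = kg·m²·s⁻³·A⁻².
Combining: A·Ω = A · (kg·m²·s⁻³·A⁻²) = kg·m²·s⁻³·A⁻¹.
kg·m²·s⁻³·A⁻¹ is the base-SI form of the volt.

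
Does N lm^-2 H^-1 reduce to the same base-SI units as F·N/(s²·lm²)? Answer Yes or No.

Left side:
  N = kg·m/s² = kg·m·s⁻² (force = mass × acceleration).
  lm = cd·sr = cd (luminous flux; sr is dimensionless).
  So lm⁻² = cd⁻².
  H = Wb/A (inductance = flux per current),
      = kg·m²·s⁻²·A⁻².
  So H⁻¹ = kg⁻¹·m⁻²·s²·A².
  Combining: N·lm⁻²·H⁻¹ = (kg·m·s⁻²) · cd⁻² · (kg⁻¹·m⁻²·s²·A²) = m⁻¹·A²·cd⁻².
Right side:
  F = C/V (capacitance = charge per voltage),
      = A·s/(kg·m²·s⁻³·A⁻¹) (substituting C and V),
      = kg⁻¹·m⁻²·s⁴·A².
  N = kg·m/s² = kg·m·s⁻² (force = mass × acceleration).
  lm = cd·sr = cd (luminous flux; sr is dimensionless).
  So lm⁻² = cd⁻².
  Combining: F·s⁻²·N·lm⁻² = (kg⁻¹·m⁻²·s⁴·A²) · s⁻² · (kg·m·s⁻²) · cd⁻² = m⁻¹·A²·cd⁻².
Both reduce to m⁻¹·A²·cd⁻².

Yes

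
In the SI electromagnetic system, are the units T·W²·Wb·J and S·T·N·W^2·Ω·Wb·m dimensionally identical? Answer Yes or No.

Left side:
  T = kg·s⁻²·A⁻¹.
  W = kg·m²·s⁻³.
  So W² = kg²·m⁴·s⁻⁶.
  Wb = kg·m²·s⁻²·A⁻¹.
  J = kg·m²·s⁻².
  Combining: T·W²·Wb·J = (kg·s⁻²·A⁻¹) · (kg²·m⁴·s⁻⁶) · (kg·m²·s⁻²·A⁻¹) · (kg·m²·s⁻²) = kg⁵·m⁸·s⁻¹²·A⁻².
Right side:
  S = kg⁻¹·m⁻²·s³·A².
  T = kg·s⁻²·A⁻¹.
  N = kg·m·s⁻².
  W = kg·m²·s⁻³.
  So W² = kg²·m⁴·s⁻⁶.
  Ω = kg·m²·s⁻³·A⁻².
  Wb = kg·m²·s⁻²·A⁻¹.
  Combining: S·T·N·W²·Ω·Wb·m = (kg⁻¹·m⁻²·s³·A²) · (kg·s⁻²·A⁻¹) · (kg·m·s⁻²) · (kg²·m⁴·s⁻⁶) · (kg·m²·s⁻³·A⁻²) · (kg·m²·s⁻²·A⁻¹) · m = kg⁵·m⁸·s⁻¹²·A⁻².
Both reduce to kg⁵·m⁸·s⁻¹²·A⁻².

Yes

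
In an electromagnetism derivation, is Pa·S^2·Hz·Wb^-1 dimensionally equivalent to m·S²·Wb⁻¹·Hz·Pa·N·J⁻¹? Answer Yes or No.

Left side:
  Pa = N/m² (pressure = force per area),
      = kg·m⁻¹·s⁻².
  S = 1/Ω (conductance is reciprocal resistance),
      = kg⁻¹·m⁻²·s³·A².
  So S² = kg⁻²·m⁻⁴·s⁶·A⁴.
  Hz = 1/s = s⁻¹ (frequency is cycles per second).
  Wb = V·s (flux: a volt is a weber per second),
      = kg·m²·s⁻²·A⁻¹.
  So Wb⁻¹ = kg⁻¹·m⁻²·s²·A.
  Combining: Pa·S²·Hz·Wb⁻¹ = (kg·m⁻¹·s⁻²) · (kg⁻²·m⁻⁴·s⁶·A⁴) · s⁻¹ · (kg⁻¹·m⁻²·s²·A) = kg⁻²·m⁻⁷·s⁵·A⁵.
Right side:
  S = kg⁻¹·m⁻²·s³·A².
  So S² = kg⁻²·m⁻⁴·s⁶·A⁴.
  Wb = kg·m²·s⁻²·A⁻¹.
  So Wb⁻¹ = kg⁻¹·m⁻²·s²·A.
  Hz = s⁻¹.
  Pa = kg·m⁻¹·s⁻².
  N = kg·m·s⁻².
  J = kg·m²·s⁻².
  So J⁻¹ = kg⁻¹·m⁻²·s².
  Combining: m·S²·Wb⁻¹·Hz·Pa·N·J⁻¹ = m · (kg⁻²·m⁻⁴·s⁶·A⁴) · (kg⁻¹·m⁻²·s²·A) · s⁻¹ · (kg·m⁻¹·s⁻²) · (kg·m·s⁻²) · (kg⁻¹·m⁻²·s²) = kg⁻²·m⁻⁷·s⁵·A⁵.
Both reduce to kg⁻²·m⁻⁷·s⁵·A⁵.

Yes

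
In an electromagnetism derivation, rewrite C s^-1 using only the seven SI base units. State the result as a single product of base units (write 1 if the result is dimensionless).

A

C = s·A.
Combining: C·s⁻¹ = (s·A) · s⁻¹ = A.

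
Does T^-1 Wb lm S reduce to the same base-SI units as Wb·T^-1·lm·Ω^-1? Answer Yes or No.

Yes

Left side:
  T = Wb/m² (flux density = flux per area),
      = kg·s⁻²·A⁻¹.
  So T⁻¹ = kg⁻¹·s²·A.
  Wb = V·s (flux: a volt is a weber per second),
      = kg·m²·s⁻²·A⁻¹.
  lm = cd·sr = cd (luminous flux; sr is dimensionless).
  S = 1/Ω (conductance is reciprocal resistance),
      = kg⁻¹·m⁻²·s³·A².
  Combining: T⁻¹·Wb·lm·S = (kg⁻¹·s²·A) · (kg·m²·s⁻²·A⁻¹) · cd · (kg⁻¹·m⁻²·s³·A²) = kg⁻¹·s³·A²·cd.
Right side:
  Wb = V·s (flux: a volt is a weber per second),
      = kg·m²·s⁻²·A⁻¹.
  T = Wb/m² (flux density = flux per area),
      = kg·s⁻²·A⁻¹.
  So T⁻¹ = kg⁻¹·s²·A.
  lm = cd·sr = cd (luminous flux; sr is dimensionless).
  Ω = V/A (resistance = voltage per current),
      = kg·m²·s⁻³·A⁻².
  So Ω⁻¹ = kg⁻¹·m⁻²·s³·A².
  Combining: Wb·T⁻¹·lm·Ω⁻¹ = (kg·m²·s⁻²·A⁻¹) · (kg⁻¹·s²·A) · cd · (kg⁻¹·m⁻²·s³·A²) = kg⁻¹·s³·A²·cd.
Both reduce to kg⁻¹·s³·A²·cd.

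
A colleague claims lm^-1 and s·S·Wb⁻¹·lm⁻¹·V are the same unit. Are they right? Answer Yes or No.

No

Left side:
  lm = cd·sr = cd (luminous flux; sr is dimensionless).
  So lm⁻¹ = cd⁻¹.
Right side:
  S = kg⁻¹·m⁻²·s³·A².
  Wb = kg·m²·s⁻²·A⁻¹.
  So Wb⁻¹ = kg⁻¹·m⁻²·s²·A.
  lm = cd.
  So lm⁻¹ = cd⁻¹.
  V = kg·m²·s⁻³·A⁻¹.
  Combining: s·S·Wb⁻¹·lm⁻¹·V = s · (kg⁻¹·m⁻²·s³·A²) · (kg⁻¹·m⁻²·s²·A) · cd⁻¹ · (kg·m²·s⁻³·A⁻¹) = kg⁻¹·m⁻²·s³·A²·cd⁻¹.
Left is cd⁻¹; right is kg⁻¹·m⁻²·s³·A²·cd⁻¹ — different.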